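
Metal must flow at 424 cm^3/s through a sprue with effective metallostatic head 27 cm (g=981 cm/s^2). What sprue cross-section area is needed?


Formula: v = sqrt(2*g*h), A = Q/v
Velocity: v = sqrt(2 * 981 * 27) = sqrt(52974) = 230.1608 cm/s
Sprue area: A = Q / v = 424 / 230.1608 = 1.8422 cm^2


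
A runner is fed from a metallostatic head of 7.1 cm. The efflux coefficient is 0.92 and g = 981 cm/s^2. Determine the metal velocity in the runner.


Formula: v = Cd * sqrt(2 * g * h)  (Torricelli with discharge coefficient)
2*g*h = 2 * 981 * 7.1 = 13930.2 cm^2/s^2
sqrt(13930.2) = 118.02627 cm/s
v = 0.92 * 118.02627 = 108.5842 cm/s

108.5842 cm/s


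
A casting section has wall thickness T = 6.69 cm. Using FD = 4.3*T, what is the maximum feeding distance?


Formula: FD = 4.3 * T  (riser feeding-distance rule)
FD = 4.3 * 6.69 cm = 28.7670 cm

28.7670 cm


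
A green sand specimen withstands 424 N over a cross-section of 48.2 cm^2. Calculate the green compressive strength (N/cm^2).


Formula: Compressive Strength = Force / Area
Strength = 424 N / 48.2 cm^2 = 8.7967 N/cm^2

Final answer: 8.7967 N/cm^2


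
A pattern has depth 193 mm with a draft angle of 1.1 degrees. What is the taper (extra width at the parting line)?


Formula: taper = depth * tan(draft_angle)
tan(1.1 deg) = 0.0192010
taper = 193 mm * 0.0192010 = 3.7058 mm

Final answer: 3.7058 mm


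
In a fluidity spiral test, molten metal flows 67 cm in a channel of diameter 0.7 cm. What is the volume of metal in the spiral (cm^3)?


Formula: V = pi * (d/2)^2 * L  (cylinder volume)
Radius = 0.7/2 = 0.35 cm
V = pi * 0.35^2 * 67 = 25.7846 cm^3


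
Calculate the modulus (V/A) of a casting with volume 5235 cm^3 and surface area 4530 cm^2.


Formula: Casting Modulus M = V / A
M = 5235 cm^3 / 4530 cm^2 = 1.1556 cm

Final answer: 1.1556 cm


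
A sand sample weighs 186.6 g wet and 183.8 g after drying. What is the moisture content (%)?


Formula: MC = (W_wet - W_dry) / W_wet * 100
Water mass = 186.6 - 183.8 = 2.8 g
MC = 2.8 / 186.6 * 100 = 1.5005%

Answer: 1.5005%


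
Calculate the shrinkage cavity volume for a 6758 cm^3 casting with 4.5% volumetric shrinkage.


Formula: V_shrink = V_casting * shrinkage_pct / 100
V_shrink = 6758 cm^3 * 4.5 / 100 = 304.1100 cm^3

Answer: 304.1100 cm^3


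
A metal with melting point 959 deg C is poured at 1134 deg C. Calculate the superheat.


Formula: Superheat = T_pour - T_melt
Superheat = 1134 - 959 = 175 deg C

Answer: 175 deg C


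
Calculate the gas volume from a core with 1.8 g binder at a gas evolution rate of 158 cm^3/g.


Formula: V_gas = W_binder * gas_evolution_rate
V = 1.8 g * 158 cm^3/g = 284.4000 cm^3

284.4000 cm^3


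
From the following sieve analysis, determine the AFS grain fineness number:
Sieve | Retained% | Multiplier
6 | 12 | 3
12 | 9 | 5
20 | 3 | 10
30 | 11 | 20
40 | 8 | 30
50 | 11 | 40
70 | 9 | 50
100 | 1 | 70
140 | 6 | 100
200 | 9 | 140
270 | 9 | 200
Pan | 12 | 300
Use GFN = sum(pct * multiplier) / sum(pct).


Formula: GFN = sum(pct * multiplier) / sum(pct)
sum(pct * multiplier) = 8791
sum(pct) = 100
GFN = 8791 / 100 = 87.91

87.91


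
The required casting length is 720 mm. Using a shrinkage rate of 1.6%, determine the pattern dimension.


Formula: L_pattern = L_casting * (1 + shrinkage_rate/100)
Shrinkage factor = 1 + 1.6/100 = 1.016
L_pattern = 720 mm * 1.016 = 731.5200 mm

Final answer: 731.5200 mm


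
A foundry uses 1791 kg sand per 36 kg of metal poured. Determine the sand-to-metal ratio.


Formula: Sand-to-Metal Ratio = W_sand / W_metal
Ratio = 1791 kg / 36 kg = 49.7500

Answer: 49.7500


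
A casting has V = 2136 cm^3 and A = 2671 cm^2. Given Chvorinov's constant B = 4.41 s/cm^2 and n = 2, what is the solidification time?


Formula: t_s = B * (V/A)^n  (Chvorinov's rule, n=2)
Modulus M = V/A = 2136/2671 = 0.799700 cm
M^2 = 0.799700^2 = 0.639520 cm^2
t_s = 4.41 * 0.639520 = 2.8203 s

2.8203 s


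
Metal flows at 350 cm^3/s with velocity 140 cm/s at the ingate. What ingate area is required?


Formula: A_ingate = Q / v  (continuity equation)
A = 350 cm^3/s / 140 cm/s = 2.5000 cm^2

2.5000 cm^2


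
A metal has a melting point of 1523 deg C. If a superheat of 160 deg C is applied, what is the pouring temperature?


Formula: T_pour = T_melt + Superheat
T_pour = 1523 + 160 = 1683 deg C


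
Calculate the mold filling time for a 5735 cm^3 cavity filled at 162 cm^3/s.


Formula: t_fill = V_mold / Q_flow
t = 5735 cm^3 / 162 cm^3/s = 35.4012 s


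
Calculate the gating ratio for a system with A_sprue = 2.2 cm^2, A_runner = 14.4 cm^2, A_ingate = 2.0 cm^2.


Sprue:Runner:Ingate = 1 : 14.4/2.2 : 2.0/2.2 = 1:6.55:0.91

Answer: 1:6.55:0.91


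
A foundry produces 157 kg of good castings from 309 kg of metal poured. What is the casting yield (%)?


Formula: Casting Yield = (W_good / W_total) * 100
Yield = (157 kg / 309 kg) * 100 = 50.8091%

Answer: 50.8091%


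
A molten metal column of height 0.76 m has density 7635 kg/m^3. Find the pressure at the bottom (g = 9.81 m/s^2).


Formula: P = rho * g * h
rho * g = 7635 * 9.81 = 74899.35 N/m^3
P = 74899.35 * 0.76 = 56923.5060 Pa

Answer: 56923.5060 Pa


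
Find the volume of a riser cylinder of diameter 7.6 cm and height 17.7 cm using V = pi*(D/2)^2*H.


Formula: V = pi * (D/2)^2 * H  (cylinder volume)
Radius = D/2 = 7.6/2 = 3.8 cm
V = pi * 3.8^2 * 17.7 = 802.9534 cm^3

Answer: 802.9534 cm^3


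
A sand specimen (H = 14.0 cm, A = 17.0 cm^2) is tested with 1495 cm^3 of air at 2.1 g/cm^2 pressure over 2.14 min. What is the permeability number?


Formula: Permeability Number P = (V * H) / (p * A * t)
Numerator: V * H = 1495 * 14.0 = 20930.0
Denominator: p * A * t = 2.1 * 17.0 * 2.14 = 76.398
P = 20930.0 / 76.398 = 273.9601


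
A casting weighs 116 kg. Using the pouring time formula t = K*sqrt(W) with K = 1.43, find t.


Formula: t = K * sqrt(W)
sqrt(W) = sqrt(116) = 10.77033
t = 1.43 * 10.77033 = 15.4016 s

15.4016 s


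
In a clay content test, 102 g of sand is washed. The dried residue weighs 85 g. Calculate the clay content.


Formula: Clay% = (W_total - W_washed) / W_total * 100
Clay mass = 102 - 85 = 17 g
Clay% = 17 / 102 * 100 = 16.6667%

16.6667%


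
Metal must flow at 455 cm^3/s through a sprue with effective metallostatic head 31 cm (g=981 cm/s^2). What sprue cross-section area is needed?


Formula: v = sqrt(2*g*h), A = Q/v
Velocity: v = sqrt(2 * 981 * 31) = sqrt(60822) = 246.6212 cm/s
Sprue area: A = Q / v = 455 / 246.6212 = 1.8449 cm^2

1.8449 cm^2


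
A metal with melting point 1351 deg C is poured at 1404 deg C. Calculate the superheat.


Formula: Superheat = T_pour - T_melt
Superheat = 1404 - 1351 = 53 deg C

Final answer: 53 deg C


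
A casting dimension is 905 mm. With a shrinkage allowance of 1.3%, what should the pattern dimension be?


Formula: L_pattern = L_casting * (1 + shrinkage_rate/100)
Shrinkage factor = 1 + 1.3/100 = 1.013
L_pattern = 905 mm * 1.013 = 916.7650 mm

916.7650 mm


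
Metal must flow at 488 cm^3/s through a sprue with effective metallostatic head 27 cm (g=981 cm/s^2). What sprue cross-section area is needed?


Formula: v = sqrt(2*g*h), A = Q/v
Velocity: v = sqrt(2 * 981 * 27) = sqrt(52974) = 230.1608 cm/s
Sprue area: A = Q / v = 488 / 230.1608 = 2.1203 cm^2

Answer: 2.1203 cm^2


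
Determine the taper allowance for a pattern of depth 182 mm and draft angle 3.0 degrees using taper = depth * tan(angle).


Formula: taper = depth * tan(draft_angle)
tan(3.0 deg) = 0.0524078
taper = 182 mm * 0.0524078 = 9.5382 mm


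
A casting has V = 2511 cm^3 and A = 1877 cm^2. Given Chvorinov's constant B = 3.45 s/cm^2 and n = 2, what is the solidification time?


Formula: t_s = B * (V/A)^n  (Chvorinov's rule, n=2)
Modulus M = V/A = 2511/1877 = 1.337773 cm
M^2 = 1.337773^2 = 1.789637 cm^2
t_s = 3.45 * 1.789637 = 6.1742 s

Final answer: 6.1742 s


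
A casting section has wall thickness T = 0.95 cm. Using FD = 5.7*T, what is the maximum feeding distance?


Formula: FD = 5.7 * T  (riser feeding-distance rule)
FD = 5.7 * 0.95 cm = 5.4150 cm

Final answer: 5.4150 cm


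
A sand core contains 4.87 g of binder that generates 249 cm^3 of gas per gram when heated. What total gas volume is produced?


Formula: V_gas = W_binder * gas_evolution_rate
V = 4.87 g * 249 cm^3/g = 1212.6300 cm^3

Final answer: 1212.6300 cm^3


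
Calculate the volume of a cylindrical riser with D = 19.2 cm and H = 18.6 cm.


Formula: V = pi * (D/2)^2 * H  (cylinder volume)
Radius = D/2 = 19.2/2 = 9.6 cm
V = pi * 9.6^2 * 18.6 = 5385.2427 cm^3

5385.2427 cm^3


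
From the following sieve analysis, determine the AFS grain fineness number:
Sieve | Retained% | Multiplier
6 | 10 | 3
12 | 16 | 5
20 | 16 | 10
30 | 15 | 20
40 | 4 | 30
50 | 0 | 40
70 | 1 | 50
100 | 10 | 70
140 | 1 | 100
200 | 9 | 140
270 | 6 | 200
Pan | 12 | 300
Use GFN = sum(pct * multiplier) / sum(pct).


Formula: GFN = sum(pct * multiplier) / sum(pct)
sum(pct * multiplier) = 7600
sum(pct) = 100
GFN = 7600 / 100 = 76.00

Final answer: 76.00


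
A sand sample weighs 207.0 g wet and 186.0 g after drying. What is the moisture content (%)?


Formula: MC = (W_wet - W_dry) / W_wet * 100
Water mass = 207.0 - 186.0 = 21.0 g
MC = 21.0 / 207.0 * 100 = 10.1449%


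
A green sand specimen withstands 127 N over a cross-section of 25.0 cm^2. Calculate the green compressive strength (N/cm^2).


Formula: Compressive Strength = Force / Area
Strength = 127 N / 25.0 cm^2 = 5.0800 N/cm^2

Answer: 5.0800 N/cm^2


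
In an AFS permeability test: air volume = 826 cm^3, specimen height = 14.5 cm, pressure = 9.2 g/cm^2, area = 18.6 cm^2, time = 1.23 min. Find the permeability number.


Formula: Permeability Number P = (V * H) / (p * A * t)
Numerator: V * H = 826 * 14.5 = 11977.0
Denominator: p * A * t = 9.2 * 18.6 * 1.23 = 210.4776
P = 11977.0 / 210.4776 = 56.9039


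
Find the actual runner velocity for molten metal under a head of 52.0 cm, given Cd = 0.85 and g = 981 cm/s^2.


Formula: v = Cd * sqrt(2 * g * h)  (Torricelli with discharge coefficient)
2*g*h = 2 * 981 * 52.0 = 102024.0 cm^2/s^2
sqrt(102024.0) = 319.41196 cm/s
v = 0.85 * 319.41196 = 271.5002 cm/s

Answer: 271.5002 cm/s


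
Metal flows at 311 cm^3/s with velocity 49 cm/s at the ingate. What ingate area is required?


Formula: A_ingate = Q / v  (continuity equation)
A = 311 cm^3/s / 49 cm/s = 6.3469 cm^2

6.3469 cm^2


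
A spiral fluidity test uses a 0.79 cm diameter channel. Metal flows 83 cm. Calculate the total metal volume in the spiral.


Formula: V = pi * (d/2)^2 * L  (cylinder volume)
Radius = 0.79/2 = 0.395 cm
V = pi * 0.395^2 * 83 = 40.6839 cm^3

Answer: 40.6839 cm^3


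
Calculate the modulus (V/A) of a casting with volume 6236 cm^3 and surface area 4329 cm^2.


Formula: Casting Modulus M = V / A
M = 6236 cm^3 / 4329 cm^2 = 1.4405 cm

Answer: 1.4405 cm


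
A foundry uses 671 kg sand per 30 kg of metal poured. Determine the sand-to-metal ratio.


Formula: Sand-to-Metal Ratio = W_sand / W_metal
Ratio = 671 kg / 30 kg = 22.3667

Final answer: 22.3667


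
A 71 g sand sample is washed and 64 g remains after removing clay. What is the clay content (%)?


Formula: Clay% = (W_total - W_washed) / W_total * 100
Clay mass = 71 - 64 = 7 g
Clay% = 7 / 71 * 100 = 9.8592%

Answer: 9.8592%


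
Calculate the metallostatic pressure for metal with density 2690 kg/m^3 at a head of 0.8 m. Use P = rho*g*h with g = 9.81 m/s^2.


Formula: P = rho * g * h
rho * g = 2690 * 9.81 = 26388.9 N/m^3
P = 26388.9 * 0.8 = 21111.1200 Pa

Answer: 21111.1200 Pa


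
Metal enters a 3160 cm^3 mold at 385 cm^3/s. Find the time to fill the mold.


Formula: t_fill = V_mold / Q_flow
t = 3160 cm^3 / 385 cm^3/s = 8.2078 s

8.2078 s


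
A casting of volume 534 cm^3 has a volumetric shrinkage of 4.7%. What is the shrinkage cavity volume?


Formula: V_shrink = V_casting * shrinkage_pct / 100
V_shrink = 534 cm^3 * 4.7 / 100 = 25.0980 cm^3


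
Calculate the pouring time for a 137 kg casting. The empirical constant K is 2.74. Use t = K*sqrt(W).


Formula: t = K * sqrt(W)
sqrt(W) = sqrt(137) = 11.70470
t = 2.74 * 11.70470 = 32.0709 s

Answer: 32.0709 s


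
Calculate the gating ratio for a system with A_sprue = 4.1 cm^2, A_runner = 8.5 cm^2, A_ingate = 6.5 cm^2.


Sprue:Runner:Ingate = 1 : 8.5/4.1 : 6.5/4.1 = 1:2.07:1.59


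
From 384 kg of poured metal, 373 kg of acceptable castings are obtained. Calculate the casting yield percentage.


Formula: Casting Yield = (W_good / W_total) * 100
Yield = (373 kg / 384 kg) * 100 = 97.1354%

Answer: 97.1354%


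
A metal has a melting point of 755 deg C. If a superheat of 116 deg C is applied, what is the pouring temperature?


Formula: T_pour = T_melt + Superheat
T_pour = 755 + 116 = 871 deg C


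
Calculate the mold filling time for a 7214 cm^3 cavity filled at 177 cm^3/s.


Formula: t_fill = V_mold / Q_flow
t = 7214 cm^3 / 177 cm^3/s = 40.7571 s

Answer: 40.7571 s


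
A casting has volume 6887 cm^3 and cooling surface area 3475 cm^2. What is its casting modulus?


Formula: Casting Modulus M = V / A
M = 6887 cm^3 / 3475 cm^2 = 1.9819 cm

Final answer: 1.9819 cm


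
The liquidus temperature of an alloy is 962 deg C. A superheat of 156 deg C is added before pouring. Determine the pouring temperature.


Formula: T_pour = T_melt + Superheat
T_pour = 962 + 156 = 1118 deg C

1118 deg C


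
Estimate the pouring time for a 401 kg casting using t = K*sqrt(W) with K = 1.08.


Formula: t = K * sqrt(W)
sqrt(W) = sqrt(401) = 20.02498
t = 1.08 * 20.02498 = 21.6270 s

Final answer: 21.6270 s


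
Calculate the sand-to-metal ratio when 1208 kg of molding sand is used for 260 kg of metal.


Formula: Sand-to-Metal Ratio = W_sand / W_metal
Ratio = 1208 kg / 260 kg = 4.6462


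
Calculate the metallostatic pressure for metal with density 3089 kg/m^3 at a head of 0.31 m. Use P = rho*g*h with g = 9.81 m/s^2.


Formula: P = rho * g * h
rho * g = 3089 * 9.81 = 30303.09 N/m^3
P = 30303.09 * 0.31 = 9393.9579 Pa

Answer: 9393.9579 Pa


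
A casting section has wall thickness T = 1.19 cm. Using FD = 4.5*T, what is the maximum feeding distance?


Formula: FD = 4.5 * T  (riser feeding-distance rule)
FD = 4.5 * 1.19 cm = 5.3550 cm

5.3550 cm


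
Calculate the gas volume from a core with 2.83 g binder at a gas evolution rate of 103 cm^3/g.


Formula: V_gas = W_binder * gas_evolution_rate
V = 2.83 g * 103 cm^3/g = 291.4900 cm^3

Answer: 291.4900 cm^3


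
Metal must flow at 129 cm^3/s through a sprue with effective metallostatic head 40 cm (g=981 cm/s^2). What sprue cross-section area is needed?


Formula: v = sqrt(2*g*h), A = Q/v
Velocity: v = sqrt(2 * 981 * 40) = sqrt(78480) = 280.1428 cm/s
Sprue area: A = Q / v = 129 / 280.1428 = 0.4605 cm^2

Final answer: 0.4605 cm^2


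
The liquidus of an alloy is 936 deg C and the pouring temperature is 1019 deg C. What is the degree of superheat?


Formula: Superheat = T_pour - T_melt
Superheat = 1019 - 936 = 83 deg C

Final answer: 83 deg C


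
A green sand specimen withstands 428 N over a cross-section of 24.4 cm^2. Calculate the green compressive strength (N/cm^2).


Formula: Compressive Strength = Force / Area
Strength = 428 N / 24.4 cm^2 = 17.5410 N/cm^2


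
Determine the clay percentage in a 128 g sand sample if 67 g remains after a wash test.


Formula: Clay% = (W_total - W_washed) / W_total * 100
Clay mass = 128 - 67 = 61 g
Clay% = 61 / 128 * 100 = 47.6562%

Answer: 47.6562%


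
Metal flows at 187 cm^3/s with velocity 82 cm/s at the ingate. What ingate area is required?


Formula: A_ingate = Q / v  (continuity equation)
A = 187 cm^3/s / 82 cm/s = 2.2805 cm^2

Final answer: 2.2805 cm^2


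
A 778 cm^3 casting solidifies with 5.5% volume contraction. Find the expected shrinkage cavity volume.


Formula: V_shrink = V_casting * shrinkage_pct / 100
V_shrink = 778 cm^3 * 5.5 / 100 = 42.7900 cm^3

Answer: 42.7900 cm^3


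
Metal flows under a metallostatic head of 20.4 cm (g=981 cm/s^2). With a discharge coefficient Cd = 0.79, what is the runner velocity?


Formula: v = Cd * sqrt(2 * g * h)  (Torricelli with discharge coefficient)
2*g*h = 2 * 981 * 20.4 = 40024.8 cm^2/s^2
sqrt(40024.8) = 200.06199 cm/s
v = 0.79 * 200.06199 = 158.0490 cm/s

Answer: 158.0490 cm/s


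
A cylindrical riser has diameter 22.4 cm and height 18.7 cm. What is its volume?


Formula: V = pi * (D/2)^2 * H  (cylinder volume)
Radius = D/2 = 22.4/2 = 11.2 cm
V = pi * 11.2^2 * 18.7 = 7369.3219 cm^3


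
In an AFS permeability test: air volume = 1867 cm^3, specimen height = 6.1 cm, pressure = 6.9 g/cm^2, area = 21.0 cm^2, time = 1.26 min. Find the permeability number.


Formula: Permeability Number P = (V * H) / (p * A * t)
Numerator: V * H = 1867 * 6.1 = 11388.7
Denominator: p * A * t = 6.9 * 21.0 * 1.26 = 182.574
P = 11388.7 / 182.574 = 62.3785


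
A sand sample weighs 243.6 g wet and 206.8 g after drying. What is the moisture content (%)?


Formula: MC = (W_wet - W_dry) / W_wet * 100
Water mass = 243.6 - 206.8 = 36.8 g
MC = 36.8 / 243.6 * 100 = 15.1067%

Answer: 15.1067%


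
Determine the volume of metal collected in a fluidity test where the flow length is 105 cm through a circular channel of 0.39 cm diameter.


Formula: V = pi * (d/2)^2 * L  (cylinder volume)
Radius = 0.39/2 = 0.195 cm
V = pi * 0.195^2 * 105 = 12.5432 cm^3


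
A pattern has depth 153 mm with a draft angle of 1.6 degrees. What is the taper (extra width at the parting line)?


Formula: taper = depth * tan(draft_angle)
tan(1.6 deg) = 0.0279325
taper = 153 mm * 0.0279325 = 4.2737 mm

Final answer: 4.2737 mm


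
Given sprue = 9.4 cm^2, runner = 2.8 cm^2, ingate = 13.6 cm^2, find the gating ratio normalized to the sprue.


Sprue:Runner:Ingate = 1 : 2.8/9.4 : 13.6/9.4 = 1:0.30:1.45

Answer: 1:0.30:1.45


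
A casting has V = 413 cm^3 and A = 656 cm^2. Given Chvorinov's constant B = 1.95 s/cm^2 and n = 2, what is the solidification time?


Formula: t_s = B * (V/A)^n  (Chvorinov's rule, n=2)
Modulus M = V/A = 413/656 = 0.629573 cm
M^2 = 0.629573^2 = 0.396362 cm^2
t_s = 1.95 * 0.396362 = 0.7729 s


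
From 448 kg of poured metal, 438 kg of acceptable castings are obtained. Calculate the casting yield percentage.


Formula: Casting Yield = (W_good / W_total) * 100
Yield = (438 kg / 448 kg) * 100 = 97.7679%

Final answer: 97.7679%


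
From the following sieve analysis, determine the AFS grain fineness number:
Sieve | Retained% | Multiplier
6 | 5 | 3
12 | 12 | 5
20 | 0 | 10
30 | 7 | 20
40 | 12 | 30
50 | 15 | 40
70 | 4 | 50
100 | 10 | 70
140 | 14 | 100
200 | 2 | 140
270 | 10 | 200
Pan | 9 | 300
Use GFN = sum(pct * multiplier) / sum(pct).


Formula: GFN = sum(pct * multiplier) / sum(pct)
sum(pct * multiplier) = 8455
sum(pct) = 100
GFN = 8455 / 100 = 84.55

Answer: 84.55


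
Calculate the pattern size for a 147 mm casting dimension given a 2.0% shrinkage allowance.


Formula: L_pattern = L_casting * (1 + shrinkage_rate/100)
Shrinkage factor = 1 + 2.0/100 = 1.02
L_pattern = 147 mm * 1.02 = 149.9400 mm

149.9400 mm


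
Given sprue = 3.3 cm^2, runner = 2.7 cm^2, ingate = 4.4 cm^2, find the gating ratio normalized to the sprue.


Sprue:Runner:Ingate = 1 : 2.7/3.3 : 4.4/3.3 = 1:0.82:1.33

1:0.82:1.33


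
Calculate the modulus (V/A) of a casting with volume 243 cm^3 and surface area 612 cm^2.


Formula: Casting Modulus M = V / A
M = 243 cm^3 / 612 cm^2 = 0.3971 cm

Final answer: 0.3971 cm


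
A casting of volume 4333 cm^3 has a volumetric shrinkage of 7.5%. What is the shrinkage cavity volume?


Formula: V_shrink = V_casting * shrinkage_pct / 100
V_shrink = 4333 cm^3 * 7.5 / 100 = 324.9750 cm^3

Answer: 324.9750 cm^3


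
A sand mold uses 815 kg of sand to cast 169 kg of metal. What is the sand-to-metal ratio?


Formula: Sand-to-Metal Ratio = W_sand / W_metal
Ratio = 815 kg / 169 kg = 4.8225

Answer: 4.8225


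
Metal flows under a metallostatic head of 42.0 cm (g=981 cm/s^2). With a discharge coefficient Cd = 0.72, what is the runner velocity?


Formula: v = Cd * sqrt(2 * g * h)  (Torricelli with discharge coefficient)
2*g*h = 2 * 981 * 42.0 = 82404.0 cm^2/s^2
sqrt(82404.0) = 287.06097 cm/s
v = 0.72 * 287.06097 = 206.6839 cm/s

Answer: 206.6839 cm/s


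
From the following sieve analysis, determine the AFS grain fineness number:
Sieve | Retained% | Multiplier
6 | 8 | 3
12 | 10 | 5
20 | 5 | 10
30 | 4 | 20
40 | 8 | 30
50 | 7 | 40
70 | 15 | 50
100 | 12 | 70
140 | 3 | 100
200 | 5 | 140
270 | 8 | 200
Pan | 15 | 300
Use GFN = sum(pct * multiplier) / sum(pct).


Formula: GFN = sum(pct * multiplier) / sum(pct)
sum(pct * multiplier) = 9414
sum(pct) = 100
GFN = 9414 / 100 = 94.14


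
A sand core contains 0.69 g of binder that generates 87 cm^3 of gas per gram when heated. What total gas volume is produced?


Formula: V_gas = W_binder * gas_evolution_rate
V = 0.69 g * 87 cm^3/g = 60.0300 cm^3

Final answer: 60.0300 cm^3


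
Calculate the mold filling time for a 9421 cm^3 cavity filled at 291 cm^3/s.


Formula: t_fill = V_mold / Q_flow
t = 9421 cm^3 / 291 cm^3/s = 32.3746 s


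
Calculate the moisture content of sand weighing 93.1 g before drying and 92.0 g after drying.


Formula: MC = (W_wet - W_dry) / W_wet * 100
Water mass = 93.1 - 92.0 = 1.1 g
MC = 1.1 / 93.1 * 100 = 1.1815%

1.1815%


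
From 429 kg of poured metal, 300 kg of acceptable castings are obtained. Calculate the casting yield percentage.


Formula: Casting Yield = (W_good / W_total) * 100
Yield = (300 kg / 429 kg) * 100 = 69.9301%

Final answer: 69.9301%


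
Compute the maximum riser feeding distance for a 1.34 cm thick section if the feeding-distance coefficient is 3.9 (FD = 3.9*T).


Formula: FD = 3.9 * T  (riser feeding-distance rule)
FD = 3.9 * 1.34 cm = 5.2260 cm

Answer: 5.2260 cm


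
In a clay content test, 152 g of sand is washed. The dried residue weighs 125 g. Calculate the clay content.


Formula: Clay% = (W_total - W_washed) / W_total * 100
Clay mass = 152 - 125 = 27 g
Clay% = 27 / 152 * 100 = 17.7632%

Final answer: 17.7632%


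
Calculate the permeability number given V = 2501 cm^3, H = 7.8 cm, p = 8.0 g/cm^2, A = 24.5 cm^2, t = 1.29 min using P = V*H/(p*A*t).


Formula: Permeability Number P = (V * H) / (p * A * t)
Numerator: V * H = 2501 * 7.8 = 19507.8
Denominator: p * A * t = 8.0 * 24.5 * 1.29 = 252.84
P = 19507.8 / 252.84 = 77.1547

Final answer: 77.1547


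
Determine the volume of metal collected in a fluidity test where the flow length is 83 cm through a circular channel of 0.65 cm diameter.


Formula: V = pi * (d/2)^2 * L  (cylinder volume)
Radius = 0.65/2 = 0.325 cm
V = pi * 0.325^2 * 83 = 27.5420 cm^3

Answer: 27.5420 cm^3


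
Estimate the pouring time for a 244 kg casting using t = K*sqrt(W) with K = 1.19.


Formula: t = K * sqrt(W)
sqrt(W) = sqrt(244) = 15.62050
t = 1.19 * 15.62050 = 18.5884 s


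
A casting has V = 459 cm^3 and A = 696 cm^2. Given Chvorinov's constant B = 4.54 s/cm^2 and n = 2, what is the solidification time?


Formula: t_s = B * (V/A)^n  (Chvorinov's rule, n=2)
Modulus M = V/A = 459/696 = 0.659483 cm
M^2 = 0.659483^2 = 0.434918 cm^2
t_s = 4.54 * 0.434918 = 1.9745 s


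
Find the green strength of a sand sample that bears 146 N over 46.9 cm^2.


Formula: Compressive Strength = Force / Area
Strength = 146 N / 46.9 cm^2 = 3.1130 N/cm^2

Final answer: 3.1130 N/cm^2


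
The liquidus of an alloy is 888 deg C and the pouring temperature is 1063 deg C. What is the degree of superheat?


Formula: Superheat = T_pour - T_melt
Superheat = 1063 - 888 = 175 deg C

Final answer: 175 deg C


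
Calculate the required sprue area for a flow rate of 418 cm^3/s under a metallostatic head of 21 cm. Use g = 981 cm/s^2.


Formula: v = sqrt(2*g*h), A = Q/v
Velocity: v = sqrt(2 * 981 * 21) = sqrt(41202) = 202.9828 cm/s
Sprue area: A = Q / v = 418 / 202.9828 = 2.0593 cm^2


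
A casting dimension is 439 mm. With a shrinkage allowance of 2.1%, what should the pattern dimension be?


Formula: L_pattern = L_casting * (1 + shrinkage_rate/100)
Shrinkage factor = 1 + 2.1/100 = 1.021
L_pattern = 439 mm * 1.021 = 448.2190 mm

Final answer: 448.2190 mm


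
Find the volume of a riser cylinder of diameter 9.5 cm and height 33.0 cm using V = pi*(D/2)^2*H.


Formula: V = pi * (D/2)^2 * H  (cylinder volume)
Radius = D/2 = 9.5/2 = 4.75 cm
V = pi * 4.75^2 * 33.0 = 2339.1121 cm^3

Answer: 2339.1121 cm^3


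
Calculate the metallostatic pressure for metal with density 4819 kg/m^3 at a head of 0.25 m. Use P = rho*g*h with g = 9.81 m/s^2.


Formula: P = rho * g * h
rho * g = 4819 * 9.81 = 47274.39 N/m^3
P = 47274.39 * 0.25 = 11818.5975 Pa


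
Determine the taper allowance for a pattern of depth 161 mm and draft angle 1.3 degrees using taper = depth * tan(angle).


Formula: taper = depth * tan(draft_angle)
tan(1.3 deg) = 0.0226932
taper = 161 mm * 0.0226932 = 3.6536 mm

Final answer: 3.6536 mm


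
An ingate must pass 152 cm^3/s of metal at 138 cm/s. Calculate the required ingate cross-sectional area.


Formula: A_ingate = Q / v  (continuity equation)
A = 152 cm^3/s / 138 cm/s = 1.1014 cm^2

Final answer: 1.1014 cm^2


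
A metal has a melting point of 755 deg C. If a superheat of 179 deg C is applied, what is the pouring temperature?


Formula: T_pour = T_melt + Superheat
T_pour = 755 + 179 = 934 deg C

Answer: 934 deg C


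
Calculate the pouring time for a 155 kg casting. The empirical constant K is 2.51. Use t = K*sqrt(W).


Formula: t = K * sqrt(W)
sqrt(W) = sqrt(155) = 12.44990
t = 2.51 * 12.44990 = 31.2492 s


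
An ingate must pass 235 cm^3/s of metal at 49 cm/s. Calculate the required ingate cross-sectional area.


Formula: A_ingate = Q / v  (continuity equation)
A = 235 cm^3/s / 49 cm/s = 4.7959 cm^2

4.7959 cm^2


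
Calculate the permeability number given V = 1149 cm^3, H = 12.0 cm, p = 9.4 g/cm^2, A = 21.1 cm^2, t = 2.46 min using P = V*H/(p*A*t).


Formula: Permeability Number P = (V * H) / (p * A * t)
Numerator: V * H = 1149 * 12.0 = 13788.0
Denominator: p * A * t = 9.4 * 21.1 * 2.46 = 487.9164
P = 13788.0 / 487.9164 = 28.2589


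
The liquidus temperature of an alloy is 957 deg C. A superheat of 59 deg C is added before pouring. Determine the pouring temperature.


Formula: T_pour = T_melt + Superheat
T_pour = 957 + 59 = 1016 deg C

1016 deg C


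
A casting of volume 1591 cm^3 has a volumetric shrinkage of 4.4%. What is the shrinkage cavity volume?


Formula: V_shrink = V_casting * shrinkage_pct / 100
V_shrink = 1591 cm^3 * 4.4 / 100 = 70.0040 cm^3

Answer: 70.0040 cm^3


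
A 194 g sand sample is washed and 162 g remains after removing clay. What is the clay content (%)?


Formula: Clay% = (W_total - W_washed) / W_total * 100
Clay mass = 194 - 162 = 32 g
Clay% = 32 / 194 * 100 = 16.4948%

Final answer: 16.4948%


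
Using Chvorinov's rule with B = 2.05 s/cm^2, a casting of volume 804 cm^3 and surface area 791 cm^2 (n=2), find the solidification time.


Formula: t_s = B * (V/A)^n  (Chvorinov's rule, n=2)
Modulus M = V/A = 804/791 = 1.016435 cm
M^2 = 1.016435^2 = 1.033140 cm^2
t_s = 2.05 * 1.033140 = 2.1179 s

Final answer: 2.1179 s


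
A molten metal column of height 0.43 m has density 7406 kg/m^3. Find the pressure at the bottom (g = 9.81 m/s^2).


Formula: P = rho * g * h
rho * g = 7406 * 9.81 = 72652.86 N/m^3
P = 72652.86 * 0.43 = 31240.7298 Pa

Final answer: 31240.7298 Pa


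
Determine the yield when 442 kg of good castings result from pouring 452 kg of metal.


Formula: Casting Yield = (W_good / W_total) * 100
Yield = (442 kg / 452 kg) * 100 = 97.7876%


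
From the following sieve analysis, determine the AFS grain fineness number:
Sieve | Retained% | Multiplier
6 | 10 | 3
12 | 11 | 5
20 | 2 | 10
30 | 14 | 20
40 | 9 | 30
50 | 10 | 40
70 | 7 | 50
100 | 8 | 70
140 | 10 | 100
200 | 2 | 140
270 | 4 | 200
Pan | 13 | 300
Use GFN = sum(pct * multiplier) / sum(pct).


Formula: GFN = sum(pct * multiplier) / sum(pct)
sum(pct * multiplier) = 7945
sum(pct) = 100
GFN = 7945 / 100 = 79.45


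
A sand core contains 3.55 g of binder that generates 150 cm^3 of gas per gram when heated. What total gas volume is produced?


Formula: V_gas = W_binder * gas_evolution_rate
V = 3.55 g * 150 cm^3/g = 532.5000 cm^3

Answer: 532.5000 cm^3


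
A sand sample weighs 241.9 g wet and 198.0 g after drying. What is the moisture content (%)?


Formula: MC = (W_wet - W_dry) / W_wet * 100
Water mass = 241.9 - 198.0 = 43.9 g
MC = 43.9 / 241.9 * 100 = 18.1480%

Final answer: 18.1480%


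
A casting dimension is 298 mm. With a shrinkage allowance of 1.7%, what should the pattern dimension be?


Formula: L_pattern = L_casting * (1 + shrinkage_rate/100)
Shrinkage factor = 1 + 1.7/100 = 1.017
L_pattern = 298 mm * 1.017 = 303.0660 mm

Final answer: 303.0660 mm


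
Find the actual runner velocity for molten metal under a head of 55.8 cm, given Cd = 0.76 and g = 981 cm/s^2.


Formula: v = Cd * sqrt(2 * g * h)  (Torricelli with discharge coefficient)
2*g*h = 2 * 981 * 55.8 = 109479.6 cm^2/s^2
sqrt(109479.6) = 330.87702 cm/s
v = 0.76 * 330.87702 = 251.4665 cm/s

Final answer: 251.4665 cm/s


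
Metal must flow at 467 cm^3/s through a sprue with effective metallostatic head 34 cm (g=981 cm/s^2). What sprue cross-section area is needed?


Formula: v = sqrt(2*g*h), A = Q/v
Velocity: v = sqrt(2 * 981 * 34) = sqrt(66708) = 258.2789 cm/s
Sprue area: A = Q / v = 467 / 258.2789 = 1.8081 cm^2

1.8081 cm^2


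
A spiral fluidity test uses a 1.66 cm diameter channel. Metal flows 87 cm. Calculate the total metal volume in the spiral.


Formula: V = pi * (d/2)^2 * L  (cylinder volume)
Radius = 1.66/2 = 0.83 cm
V = pi * 0.83^2 * 87 = 188.2892 cm^3

188.2892 cm^3


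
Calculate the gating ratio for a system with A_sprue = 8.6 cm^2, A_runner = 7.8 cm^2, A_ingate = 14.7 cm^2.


Sprue:Runner:Ingate = 1 : 7.8/8.6 : 14.7/8.6 = 1:0.91:1.71

1:0.91:1.71


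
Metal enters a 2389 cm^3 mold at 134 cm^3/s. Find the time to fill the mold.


Formula: t_fill = V_mold / Q_flow
t = 2389 cm^3 / 134 cm^3/s = 17.8284 s


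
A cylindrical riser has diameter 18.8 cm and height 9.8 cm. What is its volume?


Formula: V = pi * (D/2)^2 * H  (cylinder volume)
Radius = D/2 = 18.8/2 = 9.4 cm
V = pi * 9.4^2 * 9.8 = 2720.3930 cm^3

Final answer: 2720.3930 cm^3


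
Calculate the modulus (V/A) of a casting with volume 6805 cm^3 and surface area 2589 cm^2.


Formula: Casting Modulus M = V / A
M = 6805 cm^3 / 2589 cm^2 = 2.6284 cm

Answer: 2.6284 cm


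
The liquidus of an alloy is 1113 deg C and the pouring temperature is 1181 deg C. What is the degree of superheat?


Formula: Superheat = T_pour - T_melt
Superheat = 1181 - 1113 = 68 deg C

68 deg C


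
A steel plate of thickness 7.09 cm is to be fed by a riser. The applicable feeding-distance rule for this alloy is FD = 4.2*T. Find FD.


Formula: FD = 4.2 * T  (riser feeding-distance rule)
FD = 4.2 * 7.09 cm = 29.7780 cm

Answer: 29.7780 cm


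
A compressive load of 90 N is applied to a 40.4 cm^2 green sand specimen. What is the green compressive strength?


Formula: Compressive Strength = Force / Area
Strength = 90 N / 40.4 cm^2 = 2.2277 N/cm^2

2.2277 N/cm^2


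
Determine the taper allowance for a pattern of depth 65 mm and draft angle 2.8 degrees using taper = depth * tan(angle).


Formula: taper = depth * tan(draft_angle)
tan(2.8 deg) = 0.0489082
taper = 65 mm * 0.0489082 = 3.1790 mm

Answer: 3.1790 mm


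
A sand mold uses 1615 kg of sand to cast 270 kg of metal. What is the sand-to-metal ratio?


Formula: Sand-to-Metal Ratio = W_sand / W_metal
Ratio = 1615 kg / 270 kg = 5.9815


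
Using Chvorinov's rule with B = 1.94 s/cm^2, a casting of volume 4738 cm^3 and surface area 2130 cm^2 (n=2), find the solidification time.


Formula: t_s = B * (V/A)^n  (Chvorinov's rule, n=2)
Modulus M = V/A = 4738/2130 = 2.224413 cm
M^2 = 2.224413^2 = 4.948013 cm^2
t_s = 1.94 * 4.948013 = 9.5991 s

Final answer: 9.5991 s


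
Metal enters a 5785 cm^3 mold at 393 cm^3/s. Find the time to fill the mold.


Formula: t_fill = V_mold / Q_flow
t = 5785 cm^3 / 393 cm^3/s = 14.7201 s

14.7201 s


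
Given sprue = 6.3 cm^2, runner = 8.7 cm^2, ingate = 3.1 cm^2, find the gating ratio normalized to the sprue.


Sprue:Runner:Ingate = 1 : 8.7/6.3 : 3.1/6.3 = 1:1.38:0.49

Final answer: 1:1.38:0.49


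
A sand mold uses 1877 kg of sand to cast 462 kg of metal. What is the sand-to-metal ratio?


Formula: Sand-to-Metal Ratio = W_sand / W_metal
Ratio = 1877 kg / 462 kg = 4.0628

4.0628


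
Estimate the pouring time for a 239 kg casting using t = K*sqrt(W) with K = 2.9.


Formula: t = K * sqrt(W)
sqrt(W) = sqrt(239) = 15.45962
t = 2.9 * 15.45962 = 44.8329 s

Answer: 44.8329 s


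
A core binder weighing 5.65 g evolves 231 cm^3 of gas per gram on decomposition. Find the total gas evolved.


Formula: V_gas = W_binder * gas_evolution_rate
V = 5.65 g * 231 cm^3/g = 1305.1500 cm^3


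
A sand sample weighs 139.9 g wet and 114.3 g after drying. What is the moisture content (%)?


Formula: MC = (W_wet - W_dry) / W_wet * 100
Water mass = 139.9 - 114.3 = 25.6 g
MC = 25.6 / 139.9 * 100 = 18.2988%

Final answer: 18.2988%


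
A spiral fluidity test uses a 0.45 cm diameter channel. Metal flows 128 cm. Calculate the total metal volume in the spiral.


Formula: V = pi * (d/2)^2 * L  (cylinder volume)
Radius = 0.45/2 = 0.225 cm
V = pi * 0.225^2 * 128 = 20.3575 cm^3

Answer: 20.3575 cm^3


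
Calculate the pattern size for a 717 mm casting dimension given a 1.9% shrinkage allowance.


Formula: L_pattern = L_casting * (1 + shrinkage_rate/100)
Shrinkage factor = 1 + 1.9/100 = 1.019
L_pattern = 717 mm * 1.019 = 730.6230 mm

Answer: 730.6230 mm


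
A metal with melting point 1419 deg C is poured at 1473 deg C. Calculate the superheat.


Formula: Superheat = T_pour - T_melt
Superheat = 1473 - 1419 = 54 deg C

Final answer: 54 deg C


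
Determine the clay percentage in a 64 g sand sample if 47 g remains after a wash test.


Formula: Clay% = (W_total - W_washed) / W_total * 100
Clay mass = 64 - 47 = 17 g
Clay% = 17 / 64 * 100 = 26.5625%

26.5625%


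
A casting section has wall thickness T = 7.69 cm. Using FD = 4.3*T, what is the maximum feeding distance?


Formula: FD = 4.3 * T  (riser feeding-distance rule)
FD = 4.3 * 7.69 cm = 33.0670 cm

33.0670 cm


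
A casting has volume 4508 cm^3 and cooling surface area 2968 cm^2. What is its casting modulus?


Formula: Casting Modulus M = V / A
M = 4508 cm^3 / 2968 cm^2 = 1.5189 cm


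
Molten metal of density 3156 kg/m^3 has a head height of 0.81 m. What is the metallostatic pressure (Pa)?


Formula: P = rho * g * h
rho * g = 3156 * 9.81 = 30960.36 N/m^3
P = 30960.36 * 0.81 = 25077.8916 Pa


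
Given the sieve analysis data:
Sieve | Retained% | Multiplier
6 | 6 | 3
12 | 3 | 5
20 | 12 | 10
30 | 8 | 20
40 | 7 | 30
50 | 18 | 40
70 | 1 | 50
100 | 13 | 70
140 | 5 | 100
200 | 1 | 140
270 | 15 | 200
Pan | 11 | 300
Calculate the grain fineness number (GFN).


Formula: GFN = sum(pct * multiplier) / sum(pct)
sum(pct * multiplier) = 9143
sum(pct) = 100
GFN = 9143 / 100 = 91.43

Answer: 91.43


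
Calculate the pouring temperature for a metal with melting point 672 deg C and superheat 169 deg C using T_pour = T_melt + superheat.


Formula: T_pour = T_melt + Superheat
T_pour = 672 + 169 = 841 deg C


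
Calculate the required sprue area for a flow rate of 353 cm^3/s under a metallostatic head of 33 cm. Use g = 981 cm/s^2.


Formula: v = sqrt(2*g*h), A = Q/v
Velocity: v = sqrt(2 * 981 * 33) = sqrt(64746) = 254.4524 cm/s
Sprue area: A = Q / v = 353 / 254.4524 = 1.3873 cm^2

Answer: 1.3873 cm^2


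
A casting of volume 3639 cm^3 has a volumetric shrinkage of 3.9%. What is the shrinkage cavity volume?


Formula: V_shrink = V_casting * shrinkage_pct / 100
V_shrink = 3639 cm^3 * 3.9 / 100 = 141.9210 cm^3

Final answer: 141.9210 cm^3


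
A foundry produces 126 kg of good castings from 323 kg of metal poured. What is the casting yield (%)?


Formula: Casting Yield = (W_good / W_total) * 100
Yield = (126 kg / 323 kg) * 100 = 39.0093%


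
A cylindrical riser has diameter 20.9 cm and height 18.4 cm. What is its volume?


Formula: V = pi * (D/2)^2 * H  (cylinder volume)
Radius = D/2 = 20.9/2 = 10.45 cm
V = pi * 10.45^2 * 18.4 = 6312.4838 cm^3

Final answer: 6312.4838 cm^3


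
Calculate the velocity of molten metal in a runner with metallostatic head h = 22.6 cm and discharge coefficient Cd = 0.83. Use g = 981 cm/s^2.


Formula: v = Cd * sqrt(2 * g * h)  (Torricelli with discharge coefficient)
2*g*h = 2 * 981 * 22.6 = 44341.2 cm^2/s^2
sqrt(44341.2) = 210.57350 cm/s
v = 0.83 * 210.57350 = 174.7760 cm/s


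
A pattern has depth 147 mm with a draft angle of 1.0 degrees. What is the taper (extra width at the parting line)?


Formula: taper = depth * tan(draft_angle)
tan(1.0 deg) = 0.0174551
taper = 147 mm * 0.0174551 = 2.5659 mm

2.5659 mm


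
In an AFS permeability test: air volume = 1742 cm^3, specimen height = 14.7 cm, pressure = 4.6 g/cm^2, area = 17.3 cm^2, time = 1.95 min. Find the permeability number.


Formula: Permeability Number P = (V * H) / (p * A * t)
Numerator: V * H = 1742 * 14.7 = 25607.4
Denominator: p * A * t = 4.6 * 17.3 * 1.95 = 155.181
P = 25607.4 / 155.181 = 165.0163

Answer: 165.0163


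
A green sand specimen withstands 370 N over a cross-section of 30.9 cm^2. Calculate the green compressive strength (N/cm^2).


Formula: Compressive Strength = Force / Area
Strength = 370 N / 30.9 cm^2 = 11.9741 N/cm^2


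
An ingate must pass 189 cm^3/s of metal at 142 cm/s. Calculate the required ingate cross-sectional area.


Formula: A_ingate = Q / v  (continuity equation)
A = 189 cm^3/s / 142 cm/s = 1.3310 cm^2

Final answer: 1.3310 cm^2


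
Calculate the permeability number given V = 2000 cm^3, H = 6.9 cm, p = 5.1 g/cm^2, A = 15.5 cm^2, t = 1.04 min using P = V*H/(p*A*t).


Formula: Permeability Number P = (V * H) / (p * A * t)
Numerator: V * H = 2000 * 6.9 = 13800.0
Denominator: p * A * t = 5.1 * 15.5 * 1.04 = 82.212
P = 13800.0 / 82.212 = 167.8587

Final answer: 167.8587


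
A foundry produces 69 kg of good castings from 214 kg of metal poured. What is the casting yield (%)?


Formula: Casting Yield = (W_good / W_total) * 100
Yield = (69 kg / 214 kg) * 100 = 32.2430%

Final answer: 32.2430%


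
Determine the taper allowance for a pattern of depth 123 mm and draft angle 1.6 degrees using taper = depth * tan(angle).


Formula: taper = depth * tan(draft_angle)
tan(1.6 deg) = 0.0279325
taper = 123 mm * 0.0279325 = 3.4357 mm

Answer: 3.4357 mm


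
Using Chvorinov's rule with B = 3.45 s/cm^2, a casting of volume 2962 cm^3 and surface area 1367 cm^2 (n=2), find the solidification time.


Formula: t_s = B * (V/A)^n  (Chvorinov's rule, n=2)
Modulus M = V/A = 2962/1367 = 2.166789 cm
M^2 = 2.166789^2 = 4.694975 cm^2
t_s = 3.45 * 4.694975 = 16.1977 s

16.1977 s


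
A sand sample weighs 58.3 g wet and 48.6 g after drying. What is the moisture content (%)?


Formula: MC = (W_wet - W_dry) / W_wet * 100
Water mass = 58.3 - 48.6 = 9.7 g
MC = 9.7 / 58.3 * 100 = 16.6381%

Answer: 16.6381%


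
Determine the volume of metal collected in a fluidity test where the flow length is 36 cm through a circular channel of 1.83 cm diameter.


Formula: V = pi * (d/2)^2 * L  (cylinder volume)
Radius = 1.83/2 = 0.915 cm
V = pi * 0.915^2 * 36 = 94.6879 cm^3


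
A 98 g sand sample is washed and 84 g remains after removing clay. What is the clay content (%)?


Formula: Clay% = (W_total - W_washed) / W_total * 100
Clay mass = 98 - 84 = 14 g
Clay% = 14 / 98 * 100 = 14.2857%

Final answer: 14.2857%
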